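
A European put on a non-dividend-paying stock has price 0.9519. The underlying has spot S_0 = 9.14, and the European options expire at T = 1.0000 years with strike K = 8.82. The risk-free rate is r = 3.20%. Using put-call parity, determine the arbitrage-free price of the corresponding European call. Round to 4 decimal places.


Put-call parity: C - P = S_0 * exp(-qT) - K * exp(-rT).
S_0 * exp(-qT) = 9.1400 * 1.00000000 = 9.14000000
K * exp(-rT) = 8.8200 * 0.96850658 = 8.54222805
C = P + S*exp(-qT) - K*exp(-rT)
C = 0.9519 + 9.14000000 - 8.54222805 = 1.5497

Answer: Call price = 1.5497


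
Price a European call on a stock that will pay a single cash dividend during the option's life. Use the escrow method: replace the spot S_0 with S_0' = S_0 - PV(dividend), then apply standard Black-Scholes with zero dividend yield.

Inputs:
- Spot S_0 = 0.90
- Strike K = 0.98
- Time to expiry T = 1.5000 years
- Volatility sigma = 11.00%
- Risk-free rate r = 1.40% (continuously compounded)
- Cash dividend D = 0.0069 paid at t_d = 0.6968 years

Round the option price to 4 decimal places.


Answer: Price = 0.0234

Derivation:
PV(D) = D * exp(-r * t_d) = 0.0069 * 0.99029223 = 0.00683302
S_0' = S_0 - PV(D) = 0.9000 - 0.00683302 = 0.89316698
d1 = (ln(S_0'/K) + (r + sigma^2/2)*T) / (sigma*sqrt(T)) = -0.46543286
d2 = d1 - sigma*sqrt(T) = -0.60015480
exp(-rT) = 0.97921896
N(d1) = 0.32081075; N(d2) = 0.27420154
C = S_0' * N(d1) - K * exp(-rT) * N(d2) = 0.89316698 * 0.32081075 - 0.9800 * 0.97921896 * 0.27420154 = 0.0234


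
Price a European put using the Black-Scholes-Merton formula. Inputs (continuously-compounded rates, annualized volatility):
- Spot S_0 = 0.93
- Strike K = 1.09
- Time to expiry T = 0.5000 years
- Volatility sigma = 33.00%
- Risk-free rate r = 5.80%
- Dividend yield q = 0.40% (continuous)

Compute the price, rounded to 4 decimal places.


Answer: Price = 0.1719

Derivation:
d1 = (ln(S/K) + (r - q + 0.5*sigma^2) * T) / (sigma * sqrt(T)) = -0.44793453
d2 = d1 - sigma * sqrt(T) = -0.68127977
exp(-rT) = 0.97141646; exp(-qT) = 0.99800200
P = K * exp(-rT) * N(-d2) - S_0 * exp(-qT) * N(-d1)
N(-d1) = 0.67289978; N(-d2) = 0.75215276
P = 1.0900 * 0.97141646 * 0.75215276 - 0.9300 * 0.99800200 * 0.67289978 = 0.1719


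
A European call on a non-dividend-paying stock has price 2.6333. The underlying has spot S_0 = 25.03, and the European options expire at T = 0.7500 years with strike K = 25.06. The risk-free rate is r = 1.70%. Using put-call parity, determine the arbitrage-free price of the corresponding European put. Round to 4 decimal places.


Put-call parity: C - P = S_0 * exp(-qT) - K * exp(-rT).
S_0 * exp(-qT) = 25.0300 * 1.00000000 = 25.03000000
K * exp(-rT) = 25.0600 * 0.98733094 = 24.74251328
P = C - S*exp(-qT) + K*exp(-rT)
P = 2.6333 - 25.03000000 + 24.74251328 = 2.3458

Answer: Put price = 2.3458


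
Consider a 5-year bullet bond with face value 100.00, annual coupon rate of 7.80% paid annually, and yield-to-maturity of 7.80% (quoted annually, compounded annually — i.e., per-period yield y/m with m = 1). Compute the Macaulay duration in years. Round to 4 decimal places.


Coupon per period c = face * coupon_rate / m = 7.800000
Periods per year m = 1; per-period yield y/m = 0.078000
Number of cashflows N = 5
Cashflows (t years, CF_t, discount factor 1/(1+y/m)^(m*t), PV):
  t = 1.0000: CF_t = 7.800000, DF = 0.927644, PV = 7.235622
  t = 2.0000: CF_t = 7.800000, DF = 0.860523, PV = 6.712079
  t = 3.0000: CF_t = 7.800000, DF = 0.798259, PV = 6.226419
  t = 4.0000: CF_t = 7.800000, DF = 0.740500, PV = 5.775899
  t = 5.0000: CF_t = 107.800000, DF = 0.686920, PV = 74.049982
Price P = sum_t PV_t = 100.000000
Macaulay numerator sum_t t * PV_t:
  t * PV_t at t = 1.0000: 7.235622
  t * PV_t at t = 2.0000: 13.424159
  t * PV_t at t = 3.0000: 18.679256
  t * PV_t at t = 4.0000: 23.103594
  t * PV_t at t = 5.0000: 370.249909
Macaulay duration D = (sum_t t * PV_t) / P = 432.692540 / 100.000000 = 4.326925

Answer: Macaulay duration = 4.3269 years


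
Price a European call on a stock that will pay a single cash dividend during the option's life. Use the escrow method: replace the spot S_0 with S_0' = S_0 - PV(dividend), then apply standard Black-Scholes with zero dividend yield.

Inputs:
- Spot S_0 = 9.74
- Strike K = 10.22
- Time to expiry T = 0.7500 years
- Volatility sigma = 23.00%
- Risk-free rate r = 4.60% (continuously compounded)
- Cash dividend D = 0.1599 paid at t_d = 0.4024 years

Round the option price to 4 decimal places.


PV(D) = D * exp(-r * t_d) = 0.1599 * 0.98165987 = 0.15696741
S_0' = S_0 - PV(D) = 9.7400 - 0.15696741 = 9.58303259
d1 = (ln(S_0'/K) + (r + sigma^2/2)*T) / (sigma*sqrt(T)) = -0.05027962
d2 = d1 - sigma*sqrt(T) = -0.24946546
exp(-rT) = 0.96608834
N(d1) = 0.47994978; N(d2) = 0.40150038
C = S_0' * N(d1) - K * exp(-rT) * N(d2) = 9.58303259 * 0.47994978 - 10.2200 * 0.96608834 * 0.40150038 = 0.6352

Answer: Price = 0.6352


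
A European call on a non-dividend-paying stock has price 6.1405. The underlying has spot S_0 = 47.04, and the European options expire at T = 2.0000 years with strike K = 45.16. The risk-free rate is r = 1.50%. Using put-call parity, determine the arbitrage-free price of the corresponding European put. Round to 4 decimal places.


Answer: Put price = 2.9258

Derivation:
Put-call parity: C - P = S_0 * exp(-qT) - K * exp(-rT).
S_0 * exp(-qT) = 47.0400 * 1.00000000 = 47.04000000
K * exp(-rT) = 45.1600 * 0.97044553 = 43.82532030
P = C - S*exp(-qT) + K*exp(-rT)
P = 6.1405 - 47.04000000 + 43.82532030 = 2.9258


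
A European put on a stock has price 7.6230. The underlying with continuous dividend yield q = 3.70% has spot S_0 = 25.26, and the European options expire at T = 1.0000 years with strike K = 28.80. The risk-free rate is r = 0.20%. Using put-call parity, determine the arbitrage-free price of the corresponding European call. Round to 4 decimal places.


Answer: Call price = 3.2230

Derivation:
Put-call parity: C - P = S_0 * exp(-qT) - K * exp(-rT).
S_0 * exp(-qT) = 25.2600 * 0.96367614 = 24.34245918
K * exp(-rT) = 28.8000 * 0.99800200 = 28.74245756
C = P + S*exp(-qT) - K*exp(-rT)
C = 7.6230 + 24.34245918 - 28.74245756 = 3.2230


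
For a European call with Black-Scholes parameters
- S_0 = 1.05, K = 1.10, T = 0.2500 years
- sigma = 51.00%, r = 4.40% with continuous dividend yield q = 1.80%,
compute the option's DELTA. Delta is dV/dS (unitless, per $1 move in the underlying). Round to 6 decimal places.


d1 = -0.0294412378; d2 = -0.2844412378
phi(d1) = 0.3987694190; exp(-qT) = 0.9955101098; exp(-rT) = 0.9890602788
N(d1) = 0.4882563420
Delta = exp(-qT) * N(d1) = 0.9955101098 * 0.4882563420 = 0.486064

Answer: Delta = 0.486064


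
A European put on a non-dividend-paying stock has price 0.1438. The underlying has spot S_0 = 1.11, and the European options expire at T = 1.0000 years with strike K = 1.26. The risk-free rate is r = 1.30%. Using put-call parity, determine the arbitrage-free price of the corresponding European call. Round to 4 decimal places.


Answer: Call price = 0.0101

Derivation:
Put-call parity: C - P = S_0 * exp(-qT) - K * exp(-rT).
S_0 * exp(-qT) = 1.1100 * 1.00000000 = 1.11000000
K * exp(-rT) = 1.2600 * 0.98708414 = 1.24372601
C = P + S*exp(-qT) - K*exp(-rT)
C = 0.1438 + 1.11000000 - 1.24372601 = 0.0101


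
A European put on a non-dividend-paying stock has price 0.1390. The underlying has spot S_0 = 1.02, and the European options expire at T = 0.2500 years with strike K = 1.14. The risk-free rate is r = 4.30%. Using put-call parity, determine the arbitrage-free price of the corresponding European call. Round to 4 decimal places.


Put-call parity: C - P = S_0 * exp(-qT) - K * exp(-rT).
S_0 * exp(-qT) = 1.0200 * 1.00000000 = 1.02000000
K * exp(-rT) = 1.1400 * 0.98930757 = 1.12781064
C = P + S*exp(-qT) - K*exp(-rT)
C = 0.1390 + 1.02000000 - 1.12781064 = 0.0312

Answer: Call price = 0.0312


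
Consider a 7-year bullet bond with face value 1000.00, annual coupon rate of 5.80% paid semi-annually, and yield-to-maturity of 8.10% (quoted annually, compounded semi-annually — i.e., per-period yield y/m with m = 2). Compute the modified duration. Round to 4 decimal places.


Coupon per period c = face * coupon_rate / m = 29.000000
Periods per year m = 2; per-period yield y/m = 0.040500
Number of cashflows N = 14
Cashflows (t years, CF_t, discount factor 1/(1+y/m)^(m*t), PV):
  t = 0.5000: CF_t = 29.000000, DF = 0.961076, PV = 27.871216
  t = 1.0000: CF_t = 29.000000, DF = 0.923668, PV = 26.786368
  t = 1.5000: CF_t = 29.000000, DF = 0.887715, PV = 25.743746
  t = 2.0000: CF_t = 29.000000, DF = 0.853162, PV = 24.741707
  t = 2.5000: CF_t = 29.000000, DF = 0.819954, PV = 23.778671
  t = 3.0000: CF_t = 29.000000, DF = 0.788039, PV = 22.853120
  t = 3.5000: CF_t = 29.000000, DF = 0.757365, PV = 21.963594
  t = 4.0000: CF_t = 29.000000, DF = 0.727886, PV = 21.108692
  t = 4.5000: CF_t = 29.000000, DF = 0.699554, PV = 20.287066
  t = 5.0000: CF_t = 29.000000, DF = 0.672325, PV = 19.497420
  t = 5.5000: CF_t = 29.000000, DF = 0.646156, PV = 18.738511
  t = 6.0000: CF_t = 29.000000, DF = 0.621005, PV = 18.009140
  t = 6.5000: CF_t = 29.000000, DF = 0.596833, PV = 17.308160
  t = 7.0000: CF_t = 1029.000000, DF = 0.573602, PV = 590.236675
Price P = sum_t PV_t = 878.924084
First compute Macaulay numerator sum_t t * PV_t:
  t * PV_t at t = 0.5000: 13.935608
  t * PV_t at t = 1.0000: 26.786368
  t * PV_t at t = 1.5000: 38.615619
  t * PV_t at t = 2.0000: 49.483414
  t * PV_t at t = 2.5000: 59.446677
  t * PV_t at t = 3.0000: 68.559359
  t * PV_t at t = 3.5000: 76.872579
  t * PV_t at t = 4.0000: 84.434768
  t * PV_t at t = 4.5000: 91.291796
  t * PV_t at t = 5.0000: 97.487101
  t * PV_t at t = 5.5000: 103.061808
  t * PV_t at t = 6.0000: 108.054842
  t * PV_t at t = 6.5000: 112.503039
  t * PV_t at t = 7.0000: 4131.656722
Macaulay duration D = 5062.189700 / 878.924084 = 5.759530
Modified duration = D / (1 + y/m) = 5.759530 / (1 + 0.040500) = 5.535348

Answer: Modified duration = 5.5353


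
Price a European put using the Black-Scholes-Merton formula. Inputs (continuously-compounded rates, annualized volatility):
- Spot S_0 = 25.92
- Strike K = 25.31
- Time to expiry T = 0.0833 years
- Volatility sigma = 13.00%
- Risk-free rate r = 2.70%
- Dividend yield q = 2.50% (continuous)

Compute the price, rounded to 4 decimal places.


d1 = (ln(S/K) + (r - q + 0.5*sigma^2) * T) / (sigma * sqrt(T)) = 0.65793204
d2 = d1 - sigma * sqrt(T) = 0.62041178
exp(-rT) = 0.99775343; exp(-qT) = 0.99791967
P = K * exp(-rT) * N(-d2) - S_0 * exp(-qT) * N(-d1)
N(-d1) = 0.25529090; N(-d2) = 0.26749336
P = 25.3100 * 0.99775343 * 0.26749336 - 25.9200 * 0.99791967 * 0.25529090 = 0.1517

Answer: Price = 0.1517


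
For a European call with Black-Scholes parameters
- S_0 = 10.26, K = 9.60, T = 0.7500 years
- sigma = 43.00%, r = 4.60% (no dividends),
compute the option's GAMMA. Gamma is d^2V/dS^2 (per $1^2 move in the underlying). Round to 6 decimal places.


Answer: Gamma = 0.094045

Derivation:
d1 = 0.4573882725; d2 = 0.0849973489
phi(d1) = 0.3593204935; exp(-qT) = 1.0000000000; exp(-rT) = 0.9660883397
Gamma = exp(-qT) * phi(d1) / (S * sigma * sqrt(T)) = 1.0000000000 * 0.3593204935 / (10.2600 * 0.4300 * 0.8660254038) = 0.094045


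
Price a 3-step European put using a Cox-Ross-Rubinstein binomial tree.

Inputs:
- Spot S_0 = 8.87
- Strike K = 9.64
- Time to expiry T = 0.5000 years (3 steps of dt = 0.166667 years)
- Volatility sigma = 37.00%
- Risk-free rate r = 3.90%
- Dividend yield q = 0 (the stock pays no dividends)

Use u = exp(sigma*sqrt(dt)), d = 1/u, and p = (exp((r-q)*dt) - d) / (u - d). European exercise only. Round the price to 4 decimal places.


Answer: Price = V(0,0) = 1.3035

Derivation:
dt = T/N = 0.166667
u = exp(sigma*sqrt(dt)) = 1.163057; d = 1/u = 0.859803
p = (exp((r-q)*dt) - d) / (u - d) = 0.483813
Discount per step: exp(-r*dt) = 0.993521
Stock lattice S(k, i) with i counting down-moves:
  k=0: S(0,0) = 8.8700
  k=1: S(1,0) = 10.3163; S(1,1) = 7.6265
  k=2: S(2,0) = 11.9985; S(2,1) = 8.8700; S(2,2) = 6.5572
  k=3: S(3,0) = 13.9549; S(3,1) = 10.3163; S(3,2) = 7.6265; S(3,3) = 5.6379
Terminal payoffs V(N, i) = max(K - S_T, 0):
  V(3,0) = 0.000000; V(3,1) = 0.000000; V(3,2) = 2.013546; V(3,3) = 4.002058
Backward induction: V(k, i) = exp(-r*dt) * [p * V(k+1, i) + (1-p) * V(k+1, i+1)].
  V(2,0) = exp(-r*dt) * [p*0.000000 + (1-p)*0.000000] = 0.000000
  V(2,1) = exp(-r*dt) * [p*0.000000 + (1-p)*2.013546] = 1.032633
  V(2,2) = exp(-r*dt) * [p*2.013546 + (1-p)*4.002058] = 3.020295
  V(1,0) = exp(-r*dt) * [p*0.000000 + (1-p)*1.032633] = 0.529579
  V(1,1) = exp(-r*dt) * [p*1.032633 + (1-p)*3.020295] = 2.045301
  V(0,0) = exp(-r*dt) * [p*0.529579 + (1-p)*2.045301] = 1.303475


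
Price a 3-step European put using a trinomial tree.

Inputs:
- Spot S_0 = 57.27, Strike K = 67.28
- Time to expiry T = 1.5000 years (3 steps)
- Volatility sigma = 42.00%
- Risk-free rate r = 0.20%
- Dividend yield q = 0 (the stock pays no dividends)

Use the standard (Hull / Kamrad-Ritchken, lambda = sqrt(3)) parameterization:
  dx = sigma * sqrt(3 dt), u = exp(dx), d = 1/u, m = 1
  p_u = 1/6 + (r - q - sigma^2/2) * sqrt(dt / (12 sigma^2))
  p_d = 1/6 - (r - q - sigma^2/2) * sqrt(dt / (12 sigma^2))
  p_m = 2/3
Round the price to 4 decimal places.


Answer: Price = V(0,0) = 18.2504

Derivation:
dt = T/N = 0.500000; dx = sigma*sqrt(3*dt) = 0.514393
u = exp(dx) = 1.672623; d = 1/u = 0.597863
p_u = 0.124773, p_m = 0.666667, p_d = 0.208561
Discount per step: exp(-r*dt) = 0.999000
Stock lattice S(k, j) with j the centered position index:
  k=0: S(0,+0) = 57.2700
  k=1: S(1,-1) = 34.2396; S(1,+0) = 57.2700; S(1,+1) = 95.7911
  k=2: S(2,-2) = 20.4706; S(2,-1) = 34.2396; S(2,+0) = 57.2700; S(2,+1) = 95.7911; S(2,+2) = 160.2224
  k=3: S(3,-3) = 12.2386; S(3,-2) = 20.4706; S(3,-1) = 34.2396; S(3,+0) = 57.2700; S(3,+1) = 95.7911; S(3,+2) = 160.2224; S(3,+3) = 267.9916
Terminal payoffs V(N, j) = max(K - S_T, 0):
  V(3,-3) = 55.041357; V(3,-2) = 46.809369; V(3,-1) = 33.040359; V(3,+0) = 10.010000; V(3,+1) = 0.000000; V(3,+2) = 0.000000; V(3,+3) = 0.000000
Backward induction: V(k, j) = exp(-r*dt) * [p_u * V(k+1, j+1) + p_m * V(k+1, j) + p_d * V(k+1, j-1)]
  V(2,-2) = exp(-r*dt) * [p_u*33.040359 + p_m*46.809369 + p_d*55.041357] = 46.761458
  V(2,-1) = exp(-r*dt) * [p_u*10.010000 + p_m*33.040359 + p_d*46.809369] = 33.005453
  V(2,+0) = exp(-r*dt) * [p_u*0.000000 + p_m*10.010000 + p_d*33.040359] = 13.550697
  V(2,+1) = exp(-r*dt) * [p_u*0.000000 + p_m*0.000000 + p_d*10.010000] = 2.085606
  V(2,+2) = exp(-r*dt) * [p_u*0.000000 + p_m*0.000000 + p_d*0.000000] = 0.000000
  V(1,-1) = exp(-r*dt) * [p_u*13.550697 + p_m*33.005453 + p_d*46.761458] = 33.413564
  V(1,+0) = exp(-r*dt) * [p_u*2.085606 + p_m*13.550697 + p_d*33.005453] = 16.161496
  V(1,+1) = exp(-r*dt) * [p_u*0.000000 + p_m*2.085606 + p_d*13.550697] = 4.212333
  V(0,+0) = exp(-r*dt) * [p_u*4.212333 + p_m*16.161496 + p_d*33.413564] = 18.250412


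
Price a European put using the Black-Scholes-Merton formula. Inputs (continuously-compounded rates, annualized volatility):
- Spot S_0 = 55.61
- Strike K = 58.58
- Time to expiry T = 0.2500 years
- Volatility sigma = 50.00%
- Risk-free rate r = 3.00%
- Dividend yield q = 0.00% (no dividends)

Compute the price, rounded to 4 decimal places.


Answer: Price = 7.0130

Derivation:
d1 = (ln(S/K) + (r - q + 0.5*sigma^2) * T) / (sigma * sqrt(T)) = -0.05312120
d2 = d1 - sigma * sqrt(T) = -0.30312120
exp(-rT) = 0.99252805; exp(-qT) = 1.00000000
P = K * exp(-rT) * N(-d2) - S_0 * exp(-qT) * N(-d1)
N(-d1) = 0.52118233; N(-d2) = 0.61910125
P = 58.5800 * 0.99252805 * 0.61910125 - 55.6100 * 1.00000000 * 0.52118233 = 7.0130


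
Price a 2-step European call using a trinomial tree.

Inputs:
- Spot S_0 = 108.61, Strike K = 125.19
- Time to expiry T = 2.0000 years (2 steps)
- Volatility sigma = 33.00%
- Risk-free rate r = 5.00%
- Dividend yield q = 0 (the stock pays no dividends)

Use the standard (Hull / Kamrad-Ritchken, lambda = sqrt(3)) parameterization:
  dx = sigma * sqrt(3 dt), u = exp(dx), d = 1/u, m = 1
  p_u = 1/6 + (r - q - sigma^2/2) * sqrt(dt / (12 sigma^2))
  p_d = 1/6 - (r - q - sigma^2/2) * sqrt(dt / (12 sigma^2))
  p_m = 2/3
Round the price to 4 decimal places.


Answer: Price = V(0,0) = 18.3556

Derivation:
dt = T/N = 1.000000; dx = sigma*sqrt(3*dt) = 0.571577
u = exp(dx) = 1.771057; d = 1/u = 0.564634
p_u = 0.162774, p_m = 0.666667, p_d = 0.170559
Discount per step: exp(-r*dt) = 0.951229
Stock lattice S(k, j) with j the centered position index:
  k=0: S(0,+0) = 108.6100
  k=1: S(1,-1) = 61.3249; S(1,+0) = 108.6100; S(1,+1) = 192.3545
  k=2: S(2,-2) = 34.6262; S(2,-1) = 61.3249; S(2,+0) = 108.6100; S(2,+1) = 192.3545; S(2,+2) = 340.6709
Terminal payoffs V(N, j) = max(S_T - K, 0):
  V(2,-2) = 0.000000; V(2,-1) = 0.000000; V(2,+0) = 0.000000; V(2,+1) = 67.164544; V(2,+2) = 215.480937
Backward induction: V(k, j) = exp(-r*dt) * [p_u * V(k+1, j+1) + p_m * V(k+1, j) + p_d * V(k+1, j-1)]
  V(1,-1) = exp(-r*dt) * [p_u*0.000000 + p_m*0.000000 + p_d*0.000000] = 0.000000
  V(1,+0) = exp(-r*dt) * [p_u*67.164544 + p_m*0.000000 + p_d*0.000000] = 10.399446
  V(1,+1) = exp(-r*dt) * [p_u*215.480937 + p_m*67.164544 + p_d*0.000000] = 75.956659
  V(0,+0) = exp(-r*dt) * [p_u*75.956659 + p_m*10.399446 + p_d*0.000000] = 18.355615


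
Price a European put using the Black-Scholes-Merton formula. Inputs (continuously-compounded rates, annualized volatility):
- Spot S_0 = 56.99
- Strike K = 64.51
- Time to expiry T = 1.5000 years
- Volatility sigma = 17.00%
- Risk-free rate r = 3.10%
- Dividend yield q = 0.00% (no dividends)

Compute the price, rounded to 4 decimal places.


Answer: Price = 7.5447

Derivation:
d1 = (ln(S/K) + (r - q + 0.5*sigma^2) * T) / (sigma * sqrt(T)) = -0.26785620
d2 = d1 - sigma * sqrt(T) = -0.47606283
exp(-rT) = 0.95456456; exp(-qT) = 1.00000000
P = K * exp(-rT) * N(-d2) - S_0 * exp(-qT) * N(-d1)
N(-d1) = 0.60559500; N(-d2) = 0.68298519
P = 64.5100 * 0.95456456 * 0.68298519 - 56.9900 * 1.00000000 * 0.60559500 = 7.5447


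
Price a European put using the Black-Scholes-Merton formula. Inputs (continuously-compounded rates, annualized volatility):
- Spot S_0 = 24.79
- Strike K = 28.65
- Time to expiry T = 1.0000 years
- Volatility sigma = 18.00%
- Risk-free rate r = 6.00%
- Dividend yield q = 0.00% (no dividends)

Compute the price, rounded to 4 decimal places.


d1 = (ln(S/K) + (r - q + 0.5*sigma^2) * T) / (sigma * sqrt(T)) = -0.38062832
d2 = d1 - sigma * sqrt(T) = -0.56062832
exp(-rT) = 0.94176453; exp(-qT) = 1.00000000
P = K * exp(-rT) * N(-d2) - S_0 * exp(-qT) * N(-d1)
N(-d1) = 0.64826047; N(-d2) = 0.71247453
P = 28.6500 * 0.94176453 * 0.71247453 - 24.7900 * 1.00000000 * 0.64826047 = 3.1533

Answer: Price = 3.1533


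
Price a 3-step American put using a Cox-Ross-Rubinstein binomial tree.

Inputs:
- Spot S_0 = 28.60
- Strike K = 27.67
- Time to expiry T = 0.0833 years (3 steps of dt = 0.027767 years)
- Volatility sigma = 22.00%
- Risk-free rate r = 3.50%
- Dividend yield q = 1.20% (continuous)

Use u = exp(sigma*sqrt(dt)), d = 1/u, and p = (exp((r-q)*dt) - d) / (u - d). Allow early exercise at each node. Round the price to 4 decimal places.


Answer: Price = V(0,0) = 0.2978

Derivation:
dt = T/N = 0.027767
u = exp(sigma*sqrt(dt)) = 1.037340; d = 1/u = 0.964004
p = (exp((r-q)*dt) - d) / (u - d) = 0.499547
Discount per step: exp(-r*dt) = 0.999029
Stock lattice S(k, i) with i counting down-moves:
  k=0: S(0,0) = 28.6000
  k=1: S(1,0) = 29.6679; S(1,1) = 27.5705
  k=2: S(2,0) = 30.7757; S(2,1) = 28.6000; S(2,2) = 26.5781
  k=3: S(3,0) = 31.9249; S(3,1) = 29.6679; S(3,2) = 27.5705; S(3,3) = 25.6214
Terminal payoffs V(N, i) = max(K - S_T, 0):
  V(3,0) = 0.000000; V(3,1) = 0.000000; V(3,2) = 0.099472; V(3,3) = 2.048580
Backward induction: V(k, i) = exp(-r*dt) * [p * V(k+1, i) + (1-p) * V(k+1, i+1)]; then take max(V_cont, immediate exercise) for American.
  V(2,0) = exp(-r*dt) * [p*0.000000 + (1-p)*0.000000] = 0.000000; exercise = 0.000000; V(2,0) = max -> 0.000000
  V(2,1) = exp(-r*dt) * [p*0.000000 + (1-p)*0.099472] = 0.049733; exercise = 0.000000; V(2,1) = max -> 0.049733
  V(2,2) = exp(-r*dt) * [p*0.099472 + (1-p)*2.048580] = 1.073864; exercise = 1.091887; V(2,2) = max -> 1.091887
  V(1,0) = exp(-r*dt) * [p*0.000000 + (1-p)*0.049733] = 0.024865; exercise = 0.000000; V(1,0) = max -> 0.024865
  V(1,1) = exp(-r*dt) * [p*0.049733 + (1-p)*1.091887] = 0.570727; exercise = 0.099472; V(1,1) = max -> 0.570727
  V(0,0) = exp(-r*dt) * [p*0.024865 + (1-p)*0.570727] = 0.297753; exercise = 0.000000; V(0,0) = max -> 0.297753


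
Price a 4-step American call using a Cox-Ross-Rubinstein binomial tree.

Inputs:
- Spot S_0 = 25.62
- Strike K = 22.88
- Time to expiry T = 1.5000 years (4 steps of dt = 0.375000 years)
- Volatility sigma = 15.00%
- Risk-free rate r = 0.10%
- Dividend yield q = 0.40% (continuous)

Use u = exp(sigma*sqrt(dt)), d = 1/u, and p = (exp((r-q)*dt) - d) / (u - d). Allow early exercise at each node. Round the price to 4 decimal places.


dt = T/N = 0.375000
u = exp(sigma*sqrt(dt)) = 1.096207; d = 1/u = 0.912237
p = (exp((r-q)*dt) - d) / (u - d) = 0.470940
Discount per step: exp(-r*dt) = 0.999625
Stock lattice S(k, i) with i counting down-moves:
  k=0: S(0,0) = 25.6200
  k=1: S(1,0) = 28.0848; S(1,1) = 23.3715
  k=2: S(2,0) = 30.7868; S(2,1) = 25.6200; S(2,2) = 21.3203
  k=3: S(3,0) = 33.7487; S(3,1) = 28.0848; S(3,2) = 23.3715; S(3,3) = 19.4492
  k=4: S(4,0) = 36.9955; S(4,1) = 30.7868; S(4,2) = 25.6200; S(4,3) = 21.3203; S(4,4) = 17.7423
Terminal payoffs V(N, i) = max(S_T - K, 0):
  V(4,0) = 14.115518; V(4,1) = 7.906769; V(4,2) = 2.740000; V(4,3) = 0.000000; V(4,4) = 0.000000
Backward induction: V(k, i) = exp(-r*dt) * [p * V(k+1, i) + (1-p) * V(k+1, i+1)]; then take max(V_cont, immediate exercise) for American.
  V(3,0) = exp(-r*dt) * [p*14.115518 + (1-p)*7.906769] = 10.826659; exercise = 10.868666; V(3,0) = max -> 10.868666
  V(3,1) = exp(-r*dt) * [p*7.906769 + (1-p)*2.740000] = 5.171301; exercise = 5.204818; V(3,1) = max -> 5.204818
  V(3,2) = exp(-r*dt) * [p*2.740000 + (1-p)*0.000000] = 1.289893; exercise = 0.491502; V(3,2) = max -> 1.289893
  V(3,3) = exp(-r*dt) * [p*0.000000 + (1-p)*0.000000] = 0.000000; exercise = 0.000000; V(3,3) = max -> 0.000000
  V(2,0) = exp(-r*dt) * [p*10.868666 + (1-p)*5.204818] = 7.869202; exercise = 7.906769; V(2,0) = max -> 7.906769
  V(2,1) = exp(-r*dt) * [p*5.204818 + (1-p)*1.289893] = 3.132415; exercise = 2.740000; V(2,1) = max -> 3.132415
  V(2,2) = exp(-r*dt) * [p*1.289893 + (1-p)*0.000000] = 0.607235; exercise = 0.000000; V(2,2) = max -> 0.607235
  V(1,0) = exp(-r*dt) * [p*7.906769 + (1-p)*3.132415] = 5.378834; exercise = 5.204818; V(1,0) = max -> 5.378834
  V(1,1) = exp(-r*dt) * [p*3.132415 + (1-p)*0.607235] = 1.795771; exercise = 0.491502; V(1,1) = max -> 1.795771
  V(0,0) = exp(-r*dt) * [p*5.378834 + (1-p)*1.795771] = 3.481875; exercise = 2.740000; V(0,0) = max -> 3.481875

Answer: Price = V(0,0) = 3.4819


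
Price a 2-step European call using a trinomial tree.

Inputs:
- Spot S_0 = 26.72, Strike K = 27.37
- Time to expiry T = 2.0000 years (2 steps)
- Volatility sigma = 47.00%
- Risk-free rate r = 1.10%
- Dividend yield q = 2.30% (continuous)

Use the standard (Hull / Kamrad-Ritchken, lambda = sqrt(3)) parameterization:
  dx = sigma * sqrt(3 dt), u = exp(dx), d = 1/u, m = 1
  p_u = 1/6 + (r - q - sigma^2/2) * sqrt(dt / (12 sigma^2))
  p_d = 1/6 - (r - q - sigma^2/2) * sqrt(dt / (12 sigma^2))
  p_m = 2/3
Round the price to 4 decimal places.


dt = T/N = 1.000000; dx = sigma*sqrt(3*dt) = 0.814064
u = exp(dx) = 2.257062; d = 1/u = 0.443054
p_u = 0.091458, p_m = 0.666667, p_d = 0.241876
Discount per step: exp(-r*dt) = 0.989060
Stock lattice S(k, j) with j the centered position index:
  k=0: S(0,+0) = 26.7200
  k=1: S(1,-1) = 11.8384; S(1,+0) = 26.7200; S(1,+1) = 60.3087
  k=2: S(2,-2) = 5.2450; S(2,-1) = 11.8384; S(2,+0) = 26.7200; S(2,+1) = 60.3087; S(2,+2) = 136.1204
Terminal payoffs V(N, j) = max(S_T - K, 0):
  V(2,-2) = 0.000000; V(2,-1) = 0.000000; V(2,+0) = 0.000000; V(2,+1) = 32.938691; V(2,+2) = 108.750444
Backward induction: V(k, j) = exp(-r*dt) * [p_u * V(k+1, j+1) + p_m * V(k+1, j) + p_d * V(k+1, j-1)]
  V(1,-1) = exp(-r*dt) * [p_u*0.000000 + p_m*0.000000 + p_d*0.000000] = 0.000000
  V(1,+0) = exp(-r*dt) * [p_u*32.938691 + p_m*0.000000 + p_d*0.000000] = 2.979537
  V(1,+1) = exp(-r*dt) * [p_u*108.750444 + p_m*32.938691 + p_d*0.000000] = 31.556146
  V(0,+0) = exp(-r*dt) * [p_u*31.556146 + p_m*2.979537 + p_d*0.000000] = 4.819104

Answer: Price = V(0,0) = 4.8191


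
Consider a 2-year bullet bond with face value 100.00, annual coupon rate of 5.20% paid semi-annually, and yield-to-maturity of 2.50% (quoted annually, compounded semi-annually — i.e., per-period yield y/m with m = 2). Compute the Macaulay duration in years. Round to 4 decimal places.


Coupon per period c = face * coupon_rate / m = 2.600000
Periods per year m = 2; per-period yield y/m = 0.012500
Number of cashflows N = 4
Cashflows (t years, CF_t, discount factor 1/(1+y/m)^(m*t), PV):
  t = 0.5000: CF_t = 2.600000, DF = 0.987654, PV = 2.567901
  t = 1.0000: CF_t = 2.600000, DF = 0.975461, PV = 2.536199
  t = 1.5000: CF_t = 2.600000, DF = 0.963418, PV = 2.504888
  t = 2.0000: CF_t = 102.600000, DF = 0.951524, PV = 97.626391
Price P = sum_t PV_t = 105.235378
Macaulay numerator sum_t t * PV_t:
  t * PV_t at t = 0.5000: 1.283951
  t * PV_t at t = 1.0000: 2.536199
  t * PV_t at t = 1.5000: 3.757331
  t * PV_t at t = 2.0000: 195.252781
Macaulay duration D = (sum_t t * PV_t) / P = 202.830262 / 105.235378 = 1.927396

Answer: Macaulay duration = 1.9274 years


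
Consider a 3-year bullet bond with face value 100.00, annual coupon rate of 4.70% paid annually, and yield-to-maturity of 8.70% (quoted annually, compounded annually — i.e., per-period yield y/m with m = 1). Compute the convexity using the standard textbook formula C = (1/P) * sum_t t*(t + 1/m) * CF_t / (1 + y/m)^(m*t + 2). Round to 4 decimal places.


Answer: Convexity = 9.5237

Derivation:
Coupon per period c = face * coupon_rate / m = 4.700000
Periods per year m = 1; per-period yield y/m = 0.087000
Number of cashflows N = 3
Cashflows (t years, CF_t, discount factor 1/(1+y/m)^(m*t), PV):
  t = 1.0000: CF_t = 4.700000, DF = 0.919963, PV = 4.323827
  t = 2.0000: CF_t = 4.700000, DF = 0.846332, PV = 3.977762
  t = 3.0000: CF_t = 104.700000, DF = 0.778595, PV = 81.518851
Price P = sum_t PV_t = 89.820440
Convexity numerator sum_t t*(t + 1/m) * CF_t / (1+y/m)^(m*t + 2):
  t = 1.0000: term = 7.318789
  t = 2.0000: term = 20.199049
  t = 3.0000: term = 827.904432
Convexity = (1/P) * sum = 855.422270 / 89.820440 = 9.523693


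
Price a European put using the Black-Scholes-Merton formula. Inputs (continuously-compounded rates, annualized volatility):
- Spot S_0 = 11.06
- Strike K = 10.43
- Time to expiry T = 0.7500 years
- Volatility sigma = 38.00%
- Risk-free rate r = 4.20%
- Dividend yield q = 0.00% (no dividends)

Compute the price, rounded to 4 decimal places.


d1 = (ln(S/K) + (r - q + 0.5*sigma^2) * T) / (sigma * sqrt(T)) = 0.43847847
d2 = d1 - sigma * sqrt(T) = 0.10938881
exp(-rT) = 0.96899096; exp(-qT) = 1.00000000
P = K * exp(-rT) * N(-d2) - S_0 * exp(-qT) * N(-d1)
N(-d1) = 0.33051974; N(-d2) = 0.45644705
P = 10.4300 * 0.96899096 * 0.45644705 - 11.0600 * 1.00000000 * 0.33051974 = 0.9576

Answer: Price = 0.9576


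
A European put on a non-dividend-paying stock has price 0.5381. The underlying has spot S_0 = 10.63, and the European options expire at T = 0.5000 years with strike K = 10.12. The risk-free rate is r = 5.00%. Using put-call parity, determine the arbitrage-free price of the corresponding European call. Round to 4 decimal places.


Put-call parity: C - P = S_0 * exp(-qT) - K * exp(-rT).
S_0 * exp(-qT) = 10.6300 * 1.00000000 = 10.63000000
K * exp(-rT) = 10.1200 * 0.97530991 = 9.87013631
C = P + S*exp(-qT) - K*exp(-rT)
C = 0.5381 + 10.63000000 - 9.87013631 = 1.2980

Answer: Call price = 1.2980


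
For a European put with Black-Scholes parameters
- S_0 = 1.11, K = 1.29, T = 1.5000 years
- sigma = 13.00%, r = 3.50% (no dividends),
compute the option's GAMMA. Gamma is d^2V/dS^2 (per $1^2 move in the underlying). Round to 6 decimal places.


Answer: Gamma = 1.956829

Derivation:
d1 = -0.5345364639; d2 = -0.6937532971
phi(d1) = 0.3458316618; exp(-qT) = 1.0000000000; exp(-rT) = 0.9488543211
Gamma = exp(-qT) * phi(d1) / (S * sigma * sqrt(T)) = 1.0000000000 * 0.3458316618 / (1.1100 * 0.1300 * 1.2247448714) = 1.956829


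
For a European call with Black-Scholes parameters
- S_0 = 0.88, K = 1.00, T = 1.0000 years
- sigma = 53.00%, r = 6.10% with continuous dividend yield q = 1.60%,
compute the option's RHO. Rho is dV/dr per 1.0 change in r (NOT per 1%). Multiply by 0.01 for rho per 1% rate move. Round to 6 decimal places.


d1 = 0.1087106198; d2 = -0.4212893802
phi(d1) = 0.3965918818; exp(-qT) = 0.9841273201; exp(-rT) = 0.9408232398
N(d2) = 0.3367718920
Rho = K*T*exp(-rT)*N(d2) = 1.0000 * 1.0000 * 0.9408232398 * 0.3367718920 = 0.316843

Answer: Rho = 0.316843


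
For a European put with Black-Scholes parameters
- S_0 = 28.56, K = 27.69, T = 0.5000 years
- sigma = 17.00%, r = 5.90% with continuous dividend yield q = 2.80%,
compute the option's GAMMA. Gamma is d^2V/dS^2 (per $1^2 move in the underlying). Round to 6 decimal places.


Answer: Gamma = 0.103721

Derivation:
d1 = 0.4463990090; d2 = 0.3261908562
phi(d1) = 0.3611093092; exp(-qT) = 0.9860975443; exp(-rT) = 0.9709308776
Gamma = exp(-qT) * phi(d1) / (S * sigma * sqrt(T)) = 0.9860975443 * 0.3611093092 / (28.5600 * 0.1700 * 0.7071067812) = 0.103721


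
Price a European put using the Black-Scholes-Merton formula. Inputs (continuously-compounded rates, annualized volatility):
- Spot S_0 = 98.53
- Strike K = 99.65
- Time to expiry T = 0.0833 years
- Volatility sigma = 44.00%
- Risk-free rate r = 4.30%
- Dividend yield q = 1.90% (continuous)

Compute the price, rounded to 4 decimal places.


Answer: Price = 5.4770

Derivation:
d1 = (ln(S/K) + (r - q + 0.5*sigma^2) * T) / (sigma * sqrt(T)) = -0.00976707
d2 = d1 - sigma * sqrt(T) = -0.13675872
exp(-rT) = 0.99642451; exp(-qT) = 0.99841855
P = K * exp(-rT) * N(-d2) - S_0 * exp(-qT) * N(-d1)
N(-d1) = 0.50389644; N(-d2) = 0.55438924
P = 99.6500 * 0.99642451 * 0.55438924 - 98.5300 * 0.99841855 * 0.50389644 = 5.4770


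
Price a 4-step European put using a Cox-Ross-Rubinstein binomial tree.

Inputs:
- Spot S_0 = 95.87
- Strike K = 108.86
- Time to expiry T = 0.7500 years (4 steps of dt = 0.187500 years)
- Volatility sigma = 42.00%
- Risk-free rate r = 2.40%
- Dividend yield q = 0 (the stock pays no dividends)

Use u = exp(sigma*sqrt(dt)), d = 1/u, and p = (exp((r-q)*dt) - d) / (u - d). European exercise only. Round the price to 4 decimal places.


Answer: Price = V(0,0) = 21.4308

Derivation:
dt = T/N = 0.187500
u = exp(sigma*sqrt(dt)) = 1.199453; d = 1/u = 0.833714
p = (exp((r-q)*dt) - d) / (u - d) = 0.466990
Discount per step: exp(-r*dt) = 0.995510
Stock lattice S(k, i) with i counting down-moves:
  k=0: S(0,0) = 95.8700
  k=1: S(1,0) = 114.9915; S(1,1) = 79.9281
  k=2: S(2,0) = 137.9269; S(2,1) = 95.8700; S(2,2) = 66.6372
  k=3: S(3,0) = 165.4368; S(3,1) = 114.9915; S(3,2) = 79.9281; S(3,3) = 55.5563
  k=4: S(4,0) = 198.4336; S(4,1) = 137.9269; S(4,2) = 95.8700; S(4,3) = 66.6372; S(4,4) = 46.3181
Terminal payoffs V(N, i) = max(K - S_T, 0):
  V(4,0) = 0.000000; V(4,1) = 0.000000; V(4,2) = 12.990000; V(4,3) = 42.222836; V(4,4) = 62.541948
Backward induction: V(k, i) = exp(-r*dt) * [p * V(k+1, i) + (1-p) * V(k+1, i+1)].
  V(3,0) = exp(-r*dt) * [p*0.000000 + (1-p)*0.000000] = 0.000000
  V(3,1) = exp(-r*dt) * [p*0.000000 + (1-p)*12.990000] = 6.892711
  V(3,2) = exp(-r*dt) * [p*12.990000 + (1-p)*42.222836] = 28.443107
  V(3,3) = exp(-r*dt) * [p*42.222836 + (1-p)*62.541948] = 52.814920
  V(2,0) = exp(-r*dt) * [p*0.000000 + (1-p)*6.892711] = 3.657387
  V(2,1) = exp(-r*dt) * [p*6.892711 + (1-p)*28.443107] = 18.296763
  V(2,2) = exp(-r*dt) * [p*28.443107 + (1-p)*52.814920] = 41.247492
  V(1,0) = exp(-r*dt) * [p*3.657387 + (1-p)*18.296763] = 11.408863
  V(1,1) = exp(-r*dt) * [p*18.296763 + (1-p)*41.247492] = 30.392653
  V(0,0) = exp(-r*dt) * [p*11.408863 + (1-p)*30.392653] = 21.430754


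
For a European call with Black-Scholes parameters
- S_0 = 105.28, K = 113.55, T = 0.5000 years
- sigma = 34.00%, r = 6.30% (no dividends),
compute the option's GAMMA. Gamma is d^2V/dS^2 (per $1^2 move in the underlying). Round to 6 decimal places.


Answer: Gamma = 0.015730

Derivation:
d1 = -0.0633060263; d2 = -0.3037223319
phi(d1) = 0.3981436697; exp(-qT) = 1.0000000000; exp(-rT) = 0.9689909565
Gamma = exp(-qT) * phi(d1) / (S * sigma * sqrt(T)) = 1.0000000000 * 0.3981436697 / (105.2800 * 0.3400 * 0.7071067812) = 0.015730


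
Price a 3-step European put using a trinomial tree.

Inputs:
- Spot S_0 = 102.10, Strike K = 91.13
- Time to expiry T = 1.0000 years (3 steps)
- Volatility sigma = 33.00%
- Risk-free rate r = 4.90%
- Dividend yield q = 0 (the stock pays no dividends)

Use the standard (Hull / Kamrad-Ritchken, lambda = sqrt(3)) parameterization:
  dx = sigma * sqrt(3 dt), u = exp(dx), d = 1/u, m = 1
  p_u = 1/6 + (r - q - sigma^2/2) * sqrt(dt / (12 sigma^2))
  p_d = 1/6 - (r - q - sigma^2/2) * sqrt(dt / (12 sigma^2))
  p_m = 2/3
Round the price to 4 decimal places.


Answer: Price = V(0,0) = 6.3944

Derivation:
dt = T/N = 0.333333; dx = sigma*sqrt(3*dt) = 0.330000
u = exp(dx) = 1.390968; d = 1/u = 0.718924
p_u = 0.163914, p_m = 0.666667, p_d = 0.169419
Discount per step: exp(-r*dt) = 0.983799
Stock lattice S(k, j) with j the centered position index:
  k=0: S(0,+0) = 102.1000
  k=1: S(1,-1) = 73.4021; S(1,+0) = 102.1000; S(1,+1) = 142.0178
  k=2: S(2,-2) = 52.7705; S(2,-1) = 73.4021; S(2,+0) = 102.1000; S(2,+1) = 142.0178; S(2,+2) = 197.5423
  k=3: S(3,-3) = 37.9380; S(3,-2) = 52.7705; S(3,-1) = 73.4021; S(3,+0) = 102.1000; S(3,+1) = 142.0178; S(3,+2) = 197.5423; S(3,+3) = 274.7750
Terminal payoffs V(N, j) = max(K - S_T, 0):
  V(3,-3) = 53.192020; V(3,-2) = 38.359479; V(3,-1) = 17.727887; V(3,+0) = 0.000000; V(3,+1) = 0.000000; V(3,+2) = 0.000000; V(3,+3) = 0.000000
Backward induction: V(k, j) = exp(-r*dt) * [p_u * V(k+1, j+1) + p_m * V(k+1, j) + p_d * V(k+1, j-1)]
  V(2,-2) = exp(-r*dt) * [p_u*17.727887 + p_m*38.359479 + p_d*53.192020] = 36.883214
  V(2,-1) = exp(-r*dt) * [p_u*0.000000 + p_m*17.727887 + p_d*38.359479] = 18.020669
  V(2,+0) = exp(-r*dt) * [p_u*0.000000 + p_m*0.000000 + p_d*17.727887] = 2.954786
  V(2,+1) = exp(-r*dt) * [p_u*0.000000 + p_m*0.000000 + p_d*0.000000] = 0.000000
  V(2,+2) = exp(-r*dt) * [p_u*0.000000 + p_m*0.000000 + p_d*0.000000] = 0.000000
  V(1,-1) = exp(-r*dt) * [p_u*2.954786 + p_m*18.020669 + p_d*36.883214] = 18.443123
  V(1,+0) = exp(-r*dt) * [p_u*0.000000 + p_m*2.954786 + p_d*18.020669] = 4.941530
  V(1,+1) = exp(-r*dt) * [p_u*0.000000 + p_m*0.000000 + p_d*2.954786] = 0.492488
  V(0,+0) = exp(-r*dt) * [p_u*0.492488 + p_m*4.941530 + p_d*18.443123] = 6.394399


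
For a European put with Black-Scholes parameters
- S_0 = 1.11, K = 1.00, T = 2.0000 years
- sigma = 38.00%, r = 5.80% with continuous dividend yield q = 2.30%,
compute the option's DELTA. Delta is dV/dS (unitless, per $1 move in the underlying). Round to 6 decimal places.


Answer: Delta = -0.264107

Derivation:
d1 = 0.5931509695; d2 = 0.0557498158
phi(d1) = 0.3345889319; exp(-qT) = 0.9550419622; exp(-rT) = 0.8904752233
N(-d1) = 0.2765400611
Delta = -exp(-qT) * N(-d1) = -0.9550419622 * 0.2765400611 = -0.264107


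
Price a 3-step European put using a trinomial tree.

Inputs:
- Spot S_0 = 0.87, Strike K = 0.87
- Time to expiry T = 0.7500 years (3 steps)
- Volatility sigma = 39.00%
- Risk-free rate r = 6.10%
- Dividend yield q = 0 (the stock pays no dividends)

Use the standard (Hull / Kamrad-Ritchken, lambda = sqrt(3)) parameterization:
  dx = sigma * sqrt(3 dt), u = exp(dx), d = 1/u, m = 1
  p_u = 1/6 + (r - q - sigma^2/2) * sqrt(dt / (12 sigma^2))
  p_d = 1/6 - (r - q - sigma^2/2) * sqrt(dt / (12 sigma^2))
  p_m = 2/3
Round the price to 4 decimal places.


dt = T/N = 0.250000; dx = sigma*sqrt(3*dt) = 0.337750
u = exp(dx) = 1.401790; d = 1/u = 0.713374
p_u = 0.161097, p_m = 0.666667, p_d = 0.172237
Discount per step: exp(-r*dt) = 0.984866
Stock lattice S(k, j) with j the centered position index:
  k=0: S(0,+0) = 0.8700
  k=1: S(1,-1) = 0.6206; S(1,+0) = 0.8700; S(1,+1) = 1.2196
  k=2: S(2,-2) = 0.4427; S(2,-1) = 0.6206; S(2,+0) = 0.8700; S(2,+1) = 1.2196; S(2,+2) = 1.7096
  k=3: S(3,-3) = 0.3158; S(3,-2) = 0.4427; S(3,-1) = 0.6206; S(3,+0) = 0.8700; S(3,+1) = 1.2196; S(3,+2) = 1.7096; S(3,+3) = 2.3964
Terminal payoffs V(N, j) = max(K - S_T, 0):
  V(3,-3) = 0.554158; V(3,-2) = 0.427255; V(3,-1) = 0.249365; V(3,+0) = 0.000000; V(3,+1) = 0.000000; V(3,+2) = 0.000000; V(3,+3) = 0.000000
Backward induction: V(k, j) = exp(-r*dt) * [p_u * V(k+1, j+1) + p_m * V(k+1, j) + p_d * V(k+1, j-1)]
  V(2,-2) = exp(-r*dt) * [p_u*0.249365 + p_m*0.427255 + p_d*0.554158] = 0.414092
  V(2,-1) = exp(-r*dt) * [p_u*0.000000 + p_m*0.249365 + p_d*0.427255] = 0.236203
  V(2,+0) = exp(-r*dt) * [p_u*0.000000 + p_m*0.000000 + p_d*0.249365] = 0.042300
  V(2,+1) = exp(-r*dt) * [p_u*0.000000 + p_m*0.000000 + p_d*0.000000] = 0.000000
  V(2,+2) = exp(-r*dt) * [p_u*0.000000 + p_m*0.000000 + p_d*0.000000] = 0.000000
  V(1,-1) = exp(-r*dt) * [p_u*0.042300 + p_m*0.236203 + p_d*0.414092] = 0.232039
  V(1,+0) = exp(-r*dt) * [p_u*0.000000 + p_m*0.042300 + p_d*0.236203] = 0.067840
  V(1,+1) = exp(-r*dt) * [p_u*0.000000 + p_m*0.000000 + p_d*0.042300] = 0.007175
  V(0,+0) = exp(-r*dt) * [p_u*0.007175 + p_m*0.067840 + p_d*0.232039] = 0.085041

Answer: Price = V(0,0) = 0.0850


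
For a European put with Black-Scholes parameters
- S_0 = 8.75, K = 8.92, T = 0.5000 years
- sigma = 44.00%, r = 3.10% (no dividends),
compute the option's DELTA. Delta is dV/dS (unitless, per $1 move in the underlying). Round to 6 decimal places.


d1 = 0.1435354569; d2 = -0.1675915268
phi(d1) = 0.3948537851; exp(-qT) = 1.0000000000; exp(-rT) = 0.9846195068
N(-d1) = 0.4429336553
Delta = -exp(-qT) * N(-d1) = -1.0000000000 * 0.4429336553 = -0.442934

Answer: Delta = -0.442934


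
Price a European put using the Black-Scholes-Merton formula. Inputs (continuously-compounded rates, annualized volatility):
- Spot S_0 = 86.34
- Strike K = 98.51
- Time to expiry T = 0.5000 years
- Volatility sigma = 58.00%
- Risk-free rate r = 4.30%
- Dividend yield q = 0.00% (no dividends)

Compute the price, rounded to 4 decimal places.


d1 = (ln(S/K) + (r - q + 0.5*sigma^2) * T) / (sigma * sqrt(T)) = -0.06404211
d2 = d1 - sigma * sqrt(T) = -0.47416405
exp(-rT) = 0.97872948; exp(-qT) = 1.00000000
P = K * exp(-rT) * N(-d2) - S_0 * exp(-qT) * N(-d1)
N(-d1) = 0.52553165; N(-d2) = 0.68230854
P = 98.5100 * 0.97872948 * 0.68230854 - 86.3400 * 1.00000000 * 0.52553165 = 20.4101

Answer: Price = 20.4101


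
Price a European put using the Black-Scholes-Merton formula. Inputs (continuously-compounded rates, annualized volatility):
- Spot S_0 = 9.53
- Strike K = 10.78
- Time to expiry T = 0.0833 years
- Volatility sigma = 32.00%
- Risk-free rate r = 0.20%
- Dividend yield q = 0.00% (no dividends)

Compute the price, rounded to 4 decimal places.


Answer: Price = 1.2879

Derivation:
d1 = (ln(S/K) + (r - q + 0.5*sigma^2) * T) / (sigma * sqrt(T)) = -1.28648137
d2 = d1 - sigma * sqrt(T) = -1.37883893
exp(-rT) = 0.99983341; exp(-qT) = 1.00000000
P = K * exp(-rT) * N(-d2) - S_0 * exp(-qT) * N(-d1)
N(-d1) = 0.90086244; N(-d2) = 0.91602779
P = 10.7800 * 0.99983341 * 0.91602779 - 9.5300 * 1.00000000 * 0.90086244 = 1.2879


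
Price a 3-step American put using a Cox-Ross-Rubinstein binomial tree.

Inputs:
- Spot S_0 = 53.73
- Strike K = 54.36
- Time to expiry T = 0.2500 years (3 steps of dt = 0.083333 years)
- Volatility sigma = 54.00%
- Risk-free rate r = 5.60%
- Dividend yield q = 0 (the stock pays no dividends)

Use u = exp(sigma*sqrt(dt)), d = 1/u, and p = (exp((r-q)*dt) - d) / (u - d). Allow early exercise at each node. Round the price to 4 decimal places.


Answer: Price = V(0,0) = 6.2467

Derivation:
dt = T/N = 0.083333
u = exp(sigma*sqrt(dt)) = 1.168691; d = 1/u = 0.855658
p = (exp((r-q)*dt) - d) / (u - d) = 0.476050
Discount per step: exp(-r*dt) = 0.995344
Stock lattice S(k, i) with i counting down-moves:
  k=0: S(0,0) = 53.7300
  k=1: S(1,0) = 62.7938; S(1,1) = 45.9745
  k=2: S(2,0) = 73.3865; S(2,1) = 53.7300; S(2,2) = 39.3384
  k=3: S(3,0) = 85.7662; S(3,1) = 62.7938; S(3,2) = 45.9745; S(3,3) = 33.6603
Terminal payoffs V(N, i) = max(K - S_T, 0):
  V(3,0) = 0.000000; V(3,1) = 0.000000; V(3,2) = 8.385498; V(3,3) = 20.699744
Backward induction: V(k, i) = exp(-r*dt) * [p * V(k+1, i) + (1-p) * V(k+1, i+1)]; then take max(V_cont, immediate exercise) for American.
  V(2,0) = exp(-r*dt) * [p*0.000000 + (1-p)*0.000000] = 0.000000; exercise = 0.000000; V(2,0) = max -> 0.000000
  V(2,1) = exp(-r*dt) * [p*0.000000 + (1-p)*8.385498] = 4.373124; exercise = 0.630000; V(2,1) = max -> 4.373124
  V(2,2) = exp(-r*dt) * [p*8.385498 + (1-p)*20.699744] = 14.768463; exercise = 15.021552; V(2,2) = max -> 15.021552
  V(1,0) = exp(-r*dt) * [p*0.000000 + (1-p)*4.373124] = 2.280629; exercise = 0.000000; V(1,0) = max -> 2.280629
  V(1,1) = exp(-r*dt) * [p*4.373124 + (1-p)*15.021552] = 9.906028; exercise = 8.385498; V(1,1) = max -> 9.906028
  V(0,0) = exp(-r*dt) * [p*2.280629 + (1-p)*9.906028] = 6.246735; exercise = 0.630000; V(0,0) = max -> 6.246735
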